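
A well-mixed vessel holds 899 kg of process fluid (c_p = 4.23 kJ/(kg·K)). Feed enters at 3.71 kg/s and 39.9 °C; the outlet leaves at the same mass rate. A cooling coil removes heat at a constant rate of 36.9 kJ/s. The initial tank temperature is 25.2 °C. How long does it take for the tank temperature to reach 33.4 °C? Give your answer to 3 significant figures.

264 s

M c_p dT/dt = ṁ c_p (T_in − T) − Q̇.
τ = M/ṁ = 242.32 s; T_ss = T_in − Q̇/(ṁ c_p) = 37.549 °C.
T(t) = T_ss + (T₀ − T_ss) e^(−t/τ). Set T = 33.4:
e^(−t/τ) = (33.4 − 37.549)/(25.2 − 37.549) = 0.33596
t = −242.32 · ln(0.33596) = 264.31 s.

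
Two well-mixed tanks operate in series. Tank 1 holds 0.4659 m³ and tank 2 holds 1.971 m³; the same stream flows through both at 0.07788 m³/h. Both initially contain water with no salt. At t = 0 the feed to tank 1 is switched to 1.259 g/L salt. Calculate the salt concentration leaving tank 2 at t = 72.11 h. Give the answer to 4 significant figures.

1.164 g/L

Species balance on tank i: dCᵢ/dt = (Cᵢ₋₁ − Cᵢ)/τᵢ with τᵢ = Vᵢ/Q.
τ₁ = 0.4659/0.07788 = 5.98228 h; τ₂ = 1.971/0.07788 = 25.3082 h.
Tank 1: C₁ = C_in(1 − e^(−t/τ₁)). Tank 2 (τ₁ ≠ τ₂): C₂ = C_in[1 − (τ₁ e^(−t/τ₁) − τ₂ e^(−t/τ₂))/(τ₁ − τ₂)].
At t = 72.11: e^(−t/τ₁) = 5.82162e-06, e^(−t/τ₂) = 0.0578861.
C₂ = 1.259·[1 − (5.98228·5.82162e-06 − 25.3082·0.0578861)/(-19.3259)] = 1.259·0.924197 = 1.16356 g/L.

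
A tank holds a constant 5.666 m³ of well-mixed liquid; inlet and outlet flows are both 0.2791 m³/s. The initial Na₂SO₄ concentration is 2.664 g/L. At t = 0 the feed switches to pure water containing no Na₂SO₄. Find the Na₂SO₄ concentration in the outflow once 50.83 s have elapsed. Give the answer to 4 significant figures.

Mass balance on the solute (V constant): V dC/dt = Q(C_in − C).
Time constant τ = V/Q = 5.666/0.2791 = 20.3010 s.
This is linear first-order; C(t) = C_in + (C₀ − C_in) e^(−t/τ).
C(50.83) = 0 + (2.664 − 0)·e^(−50.83/20.3010) = 0 + (2.66400)·0.0817719 = 0.217840 g/L.

0.2178 g/L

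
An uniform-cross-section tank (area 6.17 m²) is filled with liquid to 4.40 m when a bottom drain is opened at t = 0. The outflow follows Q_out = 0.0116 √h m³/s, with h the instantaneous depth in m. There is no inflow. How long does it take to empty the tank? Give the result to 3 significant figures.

2230 s

With no inflow, A dh/dt = −0.0116 √h.
∫ h^(−1/2) dh = −(0.0116/A) ∫ dt, giving 2√h = 2√h₀ − (0.0116/A) t.
Set h = 0: 2√h₀ = (0.0116/A) t_empty ⇒ t_empty = 2A√h₀/0.0116.
t_empty = 2·6.17·√4.40/0.0116 = 12.340·2.0976/0.0116 = 2231.4 s.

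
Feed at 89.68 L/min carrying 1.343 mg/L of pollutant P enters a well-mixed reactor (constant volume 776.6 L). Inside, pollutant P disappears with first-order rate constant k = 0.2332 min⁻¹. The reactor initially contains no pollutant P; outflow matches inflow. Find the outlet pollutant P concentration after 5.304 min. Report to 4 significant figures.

0.3748 mg/L

Accumulation = in − out − consumed: V dC/dt = Q C_in − Q C − k V C.
dC/dt = (Q/V) C_in − (Q/V + k) C; effective rate a = Q/V + k = 0.115478 + 0.2332 = 0.348678 min⁻¹.
C_ss = Q C_in/(Q + kV) = 0.444785 mg/L; C(t) = C_ss + (C₀ − C_ss) e^(−a t).
C(5.304) = 0.444785 + (-0.444785)·e^(−0.348678·5.304) = 0.444785 + (-0.444785)·0.157334 = 0.374805 mg/L.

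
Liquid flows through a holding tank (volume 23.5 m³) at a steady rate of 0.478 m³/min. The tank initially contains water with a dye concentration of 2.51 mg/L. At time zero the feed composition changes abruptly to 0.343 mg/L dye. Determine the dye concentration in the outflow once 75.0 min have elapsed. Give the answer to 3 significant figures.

Transient balance on the dissolved component: V dC/dt = Q(C_in − C).
Rewrite as dC/dt + C/τ = C_in/τ, τ = V/Q = 49.163 min.
This is linear first-order; C(t) = C_in + (C₀ − C_in) e^(−t/τ).
C(75.0) = 0.343 + (2.51 − 0.343)·e^(−75.0/49.163) = 0.343 + (2.1670)·0.21751 = 0.81433 mg/L.

0.814 mg/L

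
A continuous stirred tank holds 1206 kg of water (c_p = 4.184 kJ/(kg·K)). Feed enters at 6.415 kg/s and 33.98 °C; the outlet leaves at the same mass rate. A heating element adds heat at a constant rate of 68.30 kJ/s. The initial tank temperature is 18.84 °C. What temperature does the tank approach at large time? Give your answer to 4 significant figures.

M c_p dT/dt = ṁ c_p (T_in − T) + Q̇.
At steady state dT/dt = 0 ⇒ T_ss = T_in + Q̇/(ṁ c_p) = 33.98 + 68.30/(6.415·4.184) = 36.5247 °C.

36.52 °C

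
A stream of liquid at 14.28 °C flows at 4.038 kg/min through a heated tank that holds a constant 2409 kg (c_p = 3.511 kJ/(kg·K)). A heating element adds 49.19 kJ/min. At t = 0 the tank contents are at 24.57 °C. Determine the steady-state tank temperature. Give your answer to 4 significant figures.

M c_p dT/dt = ṁ c_p (T_in − T) + Q̇.
At steady state dT/dt = 0 ⇒ T_ss = T_in + Q̇/(ṁ c_p) = 14.28 + 49.19/(4.038·3.511) = 17.7496 °C.

17.75 °C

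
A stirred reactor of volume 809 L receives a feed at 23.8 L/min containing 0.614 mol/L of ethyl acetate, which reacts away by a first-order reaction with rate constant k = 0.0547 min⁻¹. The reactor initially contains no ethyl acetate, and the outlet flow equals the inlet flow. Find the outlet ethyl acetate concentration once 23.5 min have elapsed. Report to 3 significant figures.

Species balance: V dC/dt = Q C_in − Q C − k V C.
dC/dt = (Q/V) C_in − (Q/V + k) C; effective rate a = Q/V + k = 0.029419 + 0.0547 = 0.084119 min⁻¹.
C_ss = Q C_in/(Q + kV) = 0.21473 mol/L; C(t) = C_ss + (C₀ − C_ss) e^(−a t).
C(23.5) = 0.21473 + (-0.21473)·e^(−0.084119·23.5) = 0.21473 + (-0.21473)·0.13851 = 0.18499 mol/L.

0.185 mol/L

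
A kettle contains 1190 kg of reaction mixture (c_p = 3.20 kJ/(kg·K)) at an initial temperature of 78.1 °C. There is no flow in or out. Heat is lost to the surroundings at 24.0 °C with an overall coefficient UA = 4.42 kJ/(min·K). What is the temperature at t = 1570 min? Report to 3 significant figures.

M c_p dT/dt = −UA(T − T_amb).
dT/dt = (T_ss − T)/τ with T_ss = T_amb = 24.000 °C, τ = M c_p/UA = 1190·3.20/4.42 = 861.54 min.
T approaches T_ss exponentially: T(t) = T_ss + (T₀ − T_ss) e^(−t/τ).
T(1570) = 24.000 + (54.100)·0.16165 = 32.745 °C.

32.7 °C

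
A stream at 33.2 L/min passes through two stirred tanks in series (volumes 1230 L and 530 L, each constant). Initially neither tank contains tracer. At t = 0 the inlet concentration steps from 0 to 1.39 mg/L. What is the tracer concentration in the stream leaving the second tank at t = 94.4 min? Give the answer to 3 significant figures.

Each tank obeys Vᵢ dCᵢ/dt = Q(Cᵢ₋₁ − Cᵢ), so τᵢ = Vᵢ/Q.
τ₁ = 1230/33.2 = 37.048 min; τ₂ = 530/33.2 = 15.964 min.
Tank 1: C₁ = C_in(1 − e^(−t/τ₁)). Tank 2 (τ₁ ≠ τ₂): C₂ = C_in[1 − (τ₁ e^(−t/τ₁) − τ₂ e^(−t/τ₂))/(τ₁ − τ₂)].
At t = 94.4: e^(−t/τ₁) = 0.078235, e^(−t/τ₂) = 0.0027031.
C₂ = 1.39·[1 − (37.048·0.078235 − 15.964·0.0027031)/(21.084)] = 1.39·0.86458 = 1.2018 mg/L.

1.20 mg/L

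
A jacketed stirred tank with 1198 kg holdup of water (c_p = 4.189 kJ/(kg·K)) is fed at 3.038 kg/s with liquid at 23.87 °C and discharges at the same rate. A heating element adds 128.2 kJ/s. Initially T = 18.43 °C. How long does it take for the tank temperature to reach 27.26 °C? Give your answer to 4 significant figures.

332.1 s

M c_p dT/dt = ṁ c_p (T_in − T) + Q̇.
τ = M/ṁ = 394.338 s; T_ss = T_in + Q̇/(ṁ c_p) = 33.9437 °C.
T(t) = T_ss + (T₀ − T_ss) e^(−t/τ). Set T = 27.26:
e^(−t/τ) = (27.26 − 33.9437)/(18.43 − 33.9437) = 0.430826
t = −394.338 · ln(0.430826) = 332.053 s.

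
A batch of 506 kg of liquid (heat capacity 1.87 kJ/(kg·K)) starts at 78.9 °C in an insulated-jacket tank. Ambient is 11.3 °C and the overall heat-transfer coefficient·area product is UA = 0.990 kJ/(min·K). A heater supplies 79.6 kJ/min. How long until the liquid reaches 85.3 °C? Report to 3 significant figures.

Energy balance: M c_p dT/dt = −UA(T − T_amb) + Q̇.
τ = M c_p/UA = 955.78 min; T_ss = T_amb + Q̇/UA = 11.3 + 79.6/0.990 = 91.704 °C.
T(t) = T_ss + (T₀ − T_ss)e^(−t/τ); set T = 85.3:
t = −τ ln[(T − T_ss)/(T₀ − T_ss)] = −955.78 · ln(0.50016) = 662.19 min.

662 min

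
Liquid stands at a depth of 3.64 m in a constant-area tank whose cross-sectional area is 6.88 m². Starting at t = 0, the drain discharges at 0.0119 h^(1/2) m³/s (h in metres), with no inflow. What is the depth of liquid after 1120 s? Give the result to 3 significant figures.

With no inflow, A dh/dt = −0.0119 √h.
This is separable: 2 d(√h)/dt = −0.0119/A, so √h = √h₀ − (0.0119/(2A)) t.
√h = √3.64 − 0.0119·1120/(2·6.88) = 1.9079 − 0.96860 = 0.93927.
h = 0.93927² = 0.88224 m.

0.882 m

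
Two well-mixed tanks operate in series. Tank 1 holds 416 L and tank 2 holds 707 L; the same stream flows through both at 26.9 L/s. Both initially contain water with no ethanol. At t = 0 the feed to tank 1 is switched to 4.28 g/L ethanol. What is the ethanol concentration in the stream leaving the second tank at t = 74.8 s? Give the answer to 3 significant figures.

3.72 g/L

Each tank obeys Vᵢ dCᵢ/dt = Q(Cᵢ₋₁ − Cᵢ), so τᵢ = Vᵢ/Q.
τ₁ = 416/26.9 = 15.465 s; τ₂ = 707/26.9 = 26.283 s.
Tank 1: C₁ = C_in(1 − e^(−t/τ₁)). Tank 2 (τ₁ ≠ τ₂): C₂ = C_in[1 − (τ₁ e^(−t/τ₁) − τ₂ e^(−t/τ₂))/(τ₁ − τ₂)].
At t = 74.8: e^(−t/τ₁) = 0.0079322, e^(−t/τ₂) = 0.058076.
C₂ = 4.28·[1 − (15.465·0.0079322 − 26.283·0.058076)/(-10.818)] = 4.28·0.87024 = 3.7246 g/L.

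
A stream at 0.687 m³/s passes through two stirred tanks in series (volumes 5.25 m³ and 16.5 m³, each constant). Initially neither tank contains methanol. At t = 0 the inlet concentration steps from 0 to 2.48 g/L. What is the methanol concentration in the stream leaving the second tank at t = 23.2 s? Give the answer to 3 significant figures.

Species balance on tank i: dCᵢ/dt = (Cᵢ₋₁ − Cᵢ)/τᵢ with τᵢ = Vᵢ/Q.
τ₁ = 5.25/0.687 = 7.6419 s; τ₂ = 16.5/0.687 = 24.017 s.
Solving the cascade with C₁(0)=C₂(0)=0 gives C₂(t) = C_in[1 − (τ₁ e^(−t/τ₁) − τ₂ e^(−t/τ₂))/(τ₁ − τ₂)].
At t = 23.2: e^(−t/τ₁) = 0.048032, e^(−t/τ₂) = 0.38062.
C₂ = 2.48·[1 − (7.6419·0.048032 − 24.017·0.38062)/(-16.376)] = 2.48·0.46418 = 1.1512 g/L.

1.15 g/L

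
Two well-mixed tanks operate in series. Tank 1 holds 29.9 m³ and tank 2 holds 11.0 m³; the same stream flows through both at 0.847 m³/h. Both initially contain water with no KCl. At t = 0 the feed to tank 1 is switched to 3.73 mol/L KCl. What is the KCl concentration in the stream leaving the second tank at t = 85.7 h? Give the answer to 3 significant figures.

Species balance on tank i: dCᵢ/dt = (Cᵢ₋₁ − Cᵢ)/τᵢ with τᵢ = Vᵢ/Q.
τ₁ = 29.9/0.847 = 35.301 h; τ₂ = 11.0/0.847 = 12.987 h.
Tank 1: C₁ = C_in(1 − e^(−t/τ₁)). Tank 2 (τ₁ ≠ τ₂): C₂ = C_in[1 − (τ₁ e^(−t/τ₁) − τ₂ e^(−t/τ₂))/(τ₁ − τ₂)].
At t = 85.7: e^(−t/τ₁) = 0.088241, e^(−t/τ₂) = 0.0013619.
C₂ = 3.73·[1 − (35.301·0.088241 − 12.987·0.0013619)/(22.314)] = 3.73·0.86120 = 3.2123 mol/L.

3.21 mol/L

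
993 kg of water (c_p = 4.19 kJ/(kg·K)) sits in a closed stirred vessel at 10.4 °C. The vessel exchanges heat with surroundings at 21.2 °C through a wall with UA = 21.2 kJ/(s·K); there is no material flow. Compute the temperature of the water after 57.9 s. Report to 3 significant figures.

M c_p dT/dt = −UA(T − T_amb).
dT/dt = (T_ss − T)/τ with T_ss = T_amb = 21.200 °C, τ = M c_p/UA = 993·4.19/21.2 = 196.26 s.
This is linear first-order; T(t) = T_ss + (T₀ − T_ss) e^(−t/τ).
T(57.9) = 21.200 + (-10.800)·0.74452 = 13.159 °C.

13.2 °C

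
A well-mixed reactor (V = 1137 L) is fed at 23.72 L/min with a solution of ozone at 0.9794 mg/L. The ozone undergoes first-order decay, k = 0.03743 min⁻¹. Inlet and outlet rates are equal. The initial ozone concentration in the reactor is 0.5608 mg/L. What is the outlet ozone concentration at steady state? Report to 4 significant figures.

0.3505 mg/L

Species balance: V dC/dt = Q C_in − Q C − k V C.
At steady state: 0 = Q C_in − (Q + kV) C_ss, so C_ss = Q C_in/(Q + kV).
C_ss = 23.72·0.9794/(23.72 + 0.03743·1137) = 23.2314/66.2779 = 0.350514 mg/L.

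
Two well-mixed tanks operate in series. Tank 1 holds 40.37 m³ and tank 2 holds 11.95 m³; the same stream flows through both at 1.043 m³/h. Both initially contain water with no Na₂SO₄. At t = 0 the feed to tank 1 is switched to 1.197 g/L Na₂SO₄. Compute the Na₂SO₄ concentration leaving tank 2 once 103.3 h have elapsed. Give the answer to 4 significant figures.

1.079 g/L

Species balance on tank i: dCᵢ/dt = (Cᵢ₋₁ − Cᵢ)/τᵢ with τᵢ = Vᵢ/Q.
τ₁ = 40.37/1.043 = 38.7057 h; τ₂ = 11.95/1.043 = 11.4573 h.
Tank 1: C₁ = C_in(1 − e^(−t/τ₁)). Tank 2 (τ₁ ≠ τ₂): C₂ = C_in[1 − (τ₁ e^(−t/τ₁) − τ₂ e^(−t/τ₂))/(τ₁ − τ₂)].
At t = 103.3: e^(−t/τ₁) = 0.0693312, e^(−t/τ₂) = 0.000121444.
C₂ = 1.197·[1 − (38.7057·0.0693312 − 11.4573·0.000121444)/(27.2483)] = 1.197·0.901568 = 1.07918 g/L.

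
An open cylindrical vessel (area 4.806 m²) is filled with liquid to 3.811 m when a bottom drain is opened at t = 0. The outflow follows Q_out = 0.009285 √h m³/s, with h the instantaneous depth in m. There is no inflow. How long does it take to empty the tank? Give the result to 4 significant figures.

2021 s

With no inflow, A dh/dt = −0.009285 √h.
Separate and integrate: 2(√h − √h₀) = −(0.009285/A) t.
Tank is empty when √h = 0: t_empty = 2A√h₀/0.009285.
t_empty = 2·4.806·√3.811/0.009285 = 9.61200·1.95218/0.009285 = 2020.93 s.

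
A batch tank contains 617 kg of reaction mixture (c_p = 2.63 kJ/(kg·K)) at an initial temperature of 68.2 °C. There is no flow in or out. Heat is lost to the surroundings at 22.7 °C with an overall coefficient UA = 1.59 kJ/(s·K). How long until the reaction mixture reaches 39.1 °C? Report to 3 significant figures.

1040 s

Energy balance: M c_p dT/dt = −UA(T − T_amb).
τ = M c_p/UA = 1020.6 s; T_ss = T_amb = 22.700 °C.
T(t) = T_ss + (T₀ − T_ss)e^(−t/τ); set T = 39.1:
t = −τ ln[(T − T_ss)/(T₀ − T_ss)] = −1020.6 · ln(0.36044) = 1041.4 s.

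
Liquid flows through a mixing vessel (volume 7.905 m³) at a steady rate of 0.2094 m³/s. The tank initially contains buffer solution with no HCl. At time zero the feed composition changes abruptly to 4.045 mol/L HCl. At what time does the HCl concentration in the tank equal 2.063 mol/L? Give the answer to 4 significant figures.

Species balance: V dC/dt = Q(C_in − C) ⇒ τ = V/Q = 37.7507 s.
C(t) = C_in + (C₀ − C_in) e^(−t/τ). Set C = 2.063 and solve for t:
e^(−t/τ) = (C − C_in)/(C₀ − C_in) = (2.063 − 4.045)/(0 − 4.045) = 0.489988
t = −τ ln(…) = 37.7507 × 0.713375 = 26.9304 s.

26.93 s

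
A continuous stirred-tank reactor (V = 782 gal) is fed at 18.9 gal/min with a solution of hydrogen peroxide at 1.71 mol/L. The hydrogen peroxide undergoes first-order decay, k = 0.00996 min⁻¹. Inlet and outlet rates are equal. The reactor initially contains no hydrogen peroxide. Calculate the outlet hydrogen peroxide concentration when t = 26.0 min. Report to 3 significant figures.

Species balance: V dC/dt = Q C_in − Q C − k V C.
dC/dt = (Q/V) C_in − (Q/V + k) C; effective rate a = Q/V + k = 0.024169 + 0.00996 = 0.034129 min⁻¹.
C_ss = Q C_in/(Q + kV) = 1.2110 mol/L; C(t) = C_ss + (C₀ − C_ss) e^(−a t).
C(26.0) = 1.2110 + (-1.2110)·e^(−0.034129·26.0) = 1.2110 + (-1.2110)·0.41175 = 0.71235 mol/L.

0.712 mol/L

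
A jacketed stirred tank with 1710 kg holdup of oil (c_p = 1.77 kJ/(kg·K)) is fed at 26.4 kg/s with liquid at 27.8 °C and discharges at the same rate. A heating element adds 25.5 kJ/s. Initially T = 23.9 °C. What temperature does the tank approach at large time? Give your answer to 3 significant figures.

28.3 °C

M c_p dT/dt = ṁ c_p (T_in − T) + Q̇.
At steady state dT/dt = 0 ⇒ T_ss = T_in + Q̇/(ṁ c_p) = 27.8 + 25.5/(26.4·1.77) = 28.346 °C.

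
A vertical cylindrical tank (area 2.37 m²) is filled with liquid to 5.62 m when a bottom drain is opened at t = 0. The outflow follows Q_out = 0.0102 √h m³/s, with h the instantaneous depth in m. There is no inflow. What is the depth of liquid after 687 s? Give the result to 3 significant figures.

With no inflow, A dh/dt = −0.0102 √h.
∫ h^(−1/2) dh = −(0.0102/A) ∫ dt, giving 2√h = 2√h₀ − (0.0102/A) t.
√h = √5.62 − 0.0102·687/(2·2.37) = 2.3707 − 1.4784 = 0.89230.
h = 0.89230² = 0.79620 m.

0.796 m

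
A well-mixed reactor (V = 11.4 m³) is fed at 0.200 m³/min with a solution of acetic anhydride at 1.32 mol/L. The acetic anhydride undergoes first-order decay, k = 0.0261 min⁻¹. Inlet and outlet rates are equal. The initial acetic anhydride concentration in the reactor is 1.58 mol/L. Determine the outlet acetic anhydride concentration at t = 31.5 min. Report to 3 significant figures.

Species balance: V dC/dt = Q C_in − Q C − k V C.
dC/dt = (Q/V) C_in − (Q/V + k) C; effective rate a = Q/V + k = 0.017544 + 0.0261 = 0.043644 min⁻¹.
C_ss = Q C_in/(Q + kV) = 0.53061 mol/L; C(t) = C_ss + (C₀ − C_ss) e^(−a t).
C(31.5) = 0.53061 + (1.0494)·e^(−0.043644·31.5) = 0.53061 + (1.0494)·0.25289 = 0.79600 mol/L.

0.796 mol/L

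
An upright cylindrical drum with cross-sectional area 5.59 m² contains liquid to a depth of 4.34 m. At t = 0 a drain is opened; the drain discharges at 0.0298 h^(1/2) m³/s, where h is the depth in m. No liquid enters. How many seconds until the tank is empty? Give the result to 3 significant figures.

With no inflow, A dh/dt = −0.0298 √h.
Separate and integrate: 2(√h − √h₀) = −(0.0298/A) t.
Set h = 0: 2√h₀ = (0.0298/A) t_empty ⇒ t_empty = 2A√h₀/0.0298.
t_empty = 2·5.59·√4.34/0.0298 = 11.180·2.0833/0.0298 = 781.57 s.

782 s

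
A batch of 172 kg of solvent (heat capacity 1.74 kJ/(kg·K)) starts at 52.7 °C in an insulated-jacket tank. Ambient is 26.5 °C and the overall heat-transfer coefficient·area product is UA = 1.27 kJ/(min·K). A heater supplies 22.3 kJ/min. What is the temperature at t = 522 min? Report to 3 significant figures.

45.0 °C

Lumped-capacitance energy balance: M c_p dT/dt = UA(T_amb − T) + Q̇.
dT/dt = (T_ss − T)/τ with T_ss = T_amb + Q̇/UA = 26.5 + 22.3/1.27 = 44.059 °C, τ = M c_p/UA = 172·1.74/1.27 = 235.65 min.
Integrating: T(t) = T_ss + (T₀ − T_ss) e^(−t/τ).
T(522) = 44.059 + (8.6409)·0.10914 = 45.002 °C.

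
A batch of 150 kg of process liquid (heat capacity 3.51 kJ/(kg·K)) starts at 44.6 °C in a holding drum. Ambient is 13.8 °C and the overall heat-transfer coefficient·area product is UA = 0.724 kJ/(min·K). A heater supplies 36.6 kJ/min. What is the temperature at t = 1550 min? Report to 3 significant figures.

Lumped-capacitance energy balance: M c_p dT/dt = UA(T_amb − T) + Q̇.
dT/dt = (T_ss − T)/τ with T_ss = T_amb + Q̇/UA = 13.8 + 36.6/0.724 = 64.352 °C, τ = M c_p/UA = 150·3.51/0.724 = 727.21 min.
T approaches T_ss exponentially: T(t) = T_ss + (T₀ − T_ss) e^(−t/τ).
T(1550) = 64.352 + (-19.752)·0.11867 = 62.009 °C.

62.0 °C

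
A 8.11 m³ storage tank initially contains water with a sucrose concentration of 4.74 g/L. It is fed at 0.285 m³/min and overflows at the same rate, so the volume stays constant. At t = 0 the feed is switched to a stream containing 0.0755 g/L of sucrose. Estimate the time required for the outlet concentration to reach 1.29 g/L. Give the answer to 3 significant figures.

Species balance: V dC/dt = Q(C_in − C) ⇒ τ = V/Q = 28.456 min.
C(t) = C_in + (C₀ − C_in) e^(−t/τ). Set C = 1.29 and solve for t:
e^(−t/τ) = (C − C_in)/(C₀ − C_in) = (1.29 − 0.0755)/(4.74 − 0.0755) = 0.26037
t = −τ ln(…) = 28.456 × 1.3456 = 38.292 min.

38.3 min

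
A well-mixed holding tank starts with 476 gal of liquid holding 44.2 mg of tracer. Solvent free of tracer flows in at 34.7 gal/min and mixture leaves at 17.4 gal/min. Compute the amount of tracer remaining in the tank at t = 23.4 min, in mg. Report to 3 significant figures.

Let m(t) be the amount of tracer. Volume: V(t) = V₀ + (Q_in − Q_out) t = 476 + 17.300 t; V(23.4) = 880.82 gal.
No tracer enters, so dm/dt = −Q_out · (m/V).
Separate: dm/m = −Q_out dt/V(t) ⇒ ln(m/m₀) = −(Q_out/(Q_in−Q_out)) ln(V/V₀).
m = m₀ (V₀/V)^(Q_out/(Q_in−Q_out)) = 44.2 × (476/880.82)^(1.0058) = 23.801 mg.

23.8 mg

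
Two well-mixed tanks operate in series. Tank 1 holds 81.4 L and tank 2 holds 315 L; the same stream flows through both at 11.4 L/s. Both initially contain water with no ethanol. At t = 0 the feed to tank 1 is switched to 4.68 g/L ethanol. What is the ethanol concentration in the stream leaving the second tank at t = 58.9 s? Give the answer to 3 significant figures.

3.93 g/L

Time constants: τᵢ = Vᵢ/Q for each well-mixed tank.
τ₁ = 81.4/11.4 = 7.1404 s; τ₂ = 315/11.4 = 27.632 s.
Solving the cascade with C₁(0)=C₂(0)=0 gives C₂(t) = C_in[1 − (τ₁ e^(−t/τ₁) − τ₂ e^(−t/τ₂))/(τ₁ − τ₂)].
At t = 58.9: e^(−t/τ₁) = 0.00026155, e^(−t/τ₂) = 0.11865.
C₂ = 4.68·[1 − (7.1404·0.00026155 − 27.632·0.11865)/(-20.491)] = 4.68·0.84010 = 3.9317 g/L.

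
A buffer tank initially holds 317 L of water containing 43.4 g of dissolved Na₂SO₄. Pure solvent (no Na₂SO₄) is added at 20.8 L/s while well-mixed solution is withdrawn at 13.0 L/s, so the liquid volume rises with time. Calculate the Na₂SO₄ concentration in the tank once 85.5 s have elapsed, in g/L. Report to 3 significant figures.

Total volume: dV/dt = Q_in − Q_out = 7.8000 L/s, so V(t) = 317 + 7.8000 t and V(85.5) = 983.90 L.
Species balance (pure solvent in): dm/dt = −Q_out · m/V(t).
Separate: dm/m = −Q_out dt/V(t) ⇒ ln(m/m₀) = −(Q_out/(Q_in−Q_out)) ln(V/V₀).
m = m₀ (V₀/V)^(Q_out/(Q_in−Q_out)) = 43.4 × (317/983.90)^(1.6667) = 6.5716 g.
C = m/V = 6.5716/983.90 = 0.0066791 g/L.

0.00668 g/L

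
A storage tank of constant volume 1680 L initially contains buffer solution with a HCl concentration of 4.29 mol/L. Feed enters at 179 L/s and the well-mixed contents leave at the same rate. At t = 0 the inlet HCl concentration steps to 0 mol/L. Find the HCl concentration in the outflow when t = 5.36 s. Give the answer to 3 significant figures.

2.42 mol/L

Accumulation = in − out for the solute gives V dC/dt = Q(C_in − C).
So dC/dt = (C_in − C)/τ with τ = V/Q = 1680/179 = 9.3855 s.
This is linear first-order; C(t) = C_in + (C₀ − C_in) e^(−t/τ).
C(5.36) = 0 + (4.29 − 0)·e^(−5.36/9.3855) = 0 + (4.2900)·0.56491 = 2.4234 mol/L.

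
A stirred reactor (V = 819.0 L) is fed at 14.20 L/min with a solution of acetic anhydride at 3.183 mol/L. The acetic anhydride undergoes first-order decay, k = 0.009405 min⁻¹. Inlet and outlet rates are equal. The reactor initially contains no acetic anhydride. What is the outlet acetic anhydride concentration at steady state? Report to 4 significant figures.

2.064 mol/L

Accumulation = in − out − consumed: V dC/dt = Q C_in − Q C − k V C.
At steady state: 0 = Q C_in − (Q + kV) C_ss, so C_ss = Q C_in/(Q + kV).
C_ss = 14.20·3.183/(14.20 + 0.009405·819.0) = 45.1986/21.9027 = 2.06361 mol/L.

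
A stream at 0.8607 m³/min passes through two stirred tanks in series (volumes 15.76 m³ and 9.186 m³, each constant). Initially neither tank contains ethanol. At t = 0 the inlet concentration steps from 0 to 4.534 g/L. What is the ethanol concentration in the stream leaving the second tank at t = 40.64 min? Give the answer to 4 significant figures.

3.493 g/L

Species balance on tank i: dCᵢ/dt = (Cᵢ₋₁ − Cᵢ)/τᵢ with τᵢ = Vᵢ/Q.
τ₁ = 15.76/0.8607 = 18.3107 min; τ₂ = 9.186/0.8607 = 10.6727 min.
Tank 1: C₁ = C_in(1 − e^(−t/τ₁)). Tank 2 (τ₁ ≠ τ₂): C₂ = C_in[1 − (τ₁ e^(−t/τ₁) − τ₂ e^(−t/τ₂))/(τ₁ − τ₂)].
At t = 40.64: e^(−t/τ₁) = 0.108667, e^(−t/τ₂) = 0.0221960.
C₂ = 4.534·[1 − (18.3107·0.108667 − 10.6727·0.0221960)/(7.63797)] = 4.534·0.770506 = 3.49347 g/L.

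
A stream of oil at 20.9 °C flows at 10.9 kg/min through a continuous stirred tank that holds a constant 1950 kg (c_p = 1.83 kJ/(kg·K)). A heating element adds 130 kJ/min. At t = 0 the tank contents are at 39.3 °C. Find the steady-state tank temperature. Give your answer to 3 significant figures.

27.4 °C

First-law balance (no shaft work): M c_p dT/dt = ṁ c_p (T_in − T) + 130.
At steady state dT/dt = 0 ⇒ T_ss = T_in + Q̇/(ṁ c_p) = 20.9 + 130/(10.9·1.83) = 27.417 °C.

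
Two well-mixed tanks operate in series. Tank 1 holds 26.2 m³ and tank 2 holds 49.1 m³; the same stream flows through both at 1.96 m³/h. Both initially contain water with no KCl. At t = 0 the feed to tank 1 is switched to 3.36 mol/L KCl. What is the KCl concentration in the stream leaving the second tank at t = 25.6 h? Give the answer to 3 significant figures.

Species balance on tank i: dCᵢ/dt = (Cᵢ₋₁ − Cᵢ)/τᵢ with τᵢ = Vᵢ/Q.
τ₁ = 26.2/1.96 = 13.367 h; τ₂ = 49.1/1.96 = 25.051 h.
Tank 1: C₁ = C_in(1 − e^(−t/τ₁)). Tank 2 (τ₁ ≠ τ₂): C₂ = C_in[1 − (τ₁ e^(−t/τ₁) − τ₂ e^(−t/τ₂))/(τ₁ − τ₂)].
At t = 25.6: e^(−t/τ₁) = 0.14732, e^(−t/τ₂) = 0.35991.
C₂ = 3.36·[1 − (13.367·0.14732 − 25.051·0.35991)/(-11.684)] = 3.36·0.39688 = 1.3335 mol/L.

1.33 mol/L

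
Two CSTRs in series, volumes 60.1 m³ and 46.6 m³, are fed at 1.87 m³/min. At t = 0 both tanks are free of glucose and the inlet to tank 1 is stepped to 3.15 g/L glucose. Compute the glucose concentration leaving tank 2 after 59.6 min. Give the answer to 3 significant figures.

1.95 g/L

Time constants: τᵢ = Vᵢ/Q for each well-mixed tank.
τ₁ = 60.1/1.87 = 32.139 min; τ₂ = 46.6/1.87 = 24.920 min.
Tank 1: C₁ = C_in(1 − e^(−t/τ₁)). Tank 2 (τ₁ ≠ τ₂): C₂ = C_in[1 − (τ₁ e^(−t/τ₁) − τ₂ e^(−t/τ₂))/(τ₁ − τ₂)].
At t = 59.6: e^(−t/τ₁) = 0.15654, e^(−t/τ₂) = 0.091476.
C₂ = 3.15·[1 − (32.139·0.15654 − 24.920·0.091476)/(7.2193)] = 3.15·0.61887 = 1.9494 g/L.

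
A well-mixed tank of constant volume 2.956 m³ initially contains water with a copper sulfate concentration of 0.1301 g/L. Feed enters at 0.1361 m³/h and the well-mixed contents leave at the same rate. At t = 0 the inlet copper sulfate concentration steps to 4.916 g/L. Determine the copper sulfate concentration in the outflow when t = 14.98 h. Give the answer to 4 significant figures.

2.515 g/L

Unsteady species balance (constant V, well mixed): V dC/dt = Q(C_in − C).
So dC/dt = (C_in − C)/τ with τ = V/Q = 2.956/0.1361 = 21.7193 h.
Solution: C(t) = C_in + (C₀ − C_in) e^(−t/τ).
C(14.98) = 4.916 + (0.1301 − 4.916)·e^(−14.98/21.7193) = 4.916 + (-4.78590)·0.501722 = 2.51481 g/L.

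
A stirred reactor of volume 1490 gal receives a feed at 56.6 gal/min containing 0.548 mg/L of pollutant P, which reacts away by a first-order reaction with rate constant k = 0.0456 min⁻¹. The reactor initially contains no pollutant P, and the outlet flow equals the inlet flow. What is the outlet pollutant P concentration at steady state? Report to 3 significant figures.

Species balance: V dC/dt = Q C_in − Q C − k V C.
At steady state: 0 = Q C_in − (Q + kV) C_ss, so C_ss = Q C_in/(Q + kV).
C_ss = 56.6·0.548/(56.6 + 0.0456·1490) = 31.017/124.54 = 0.24904 mg/L.

0.249 mg/L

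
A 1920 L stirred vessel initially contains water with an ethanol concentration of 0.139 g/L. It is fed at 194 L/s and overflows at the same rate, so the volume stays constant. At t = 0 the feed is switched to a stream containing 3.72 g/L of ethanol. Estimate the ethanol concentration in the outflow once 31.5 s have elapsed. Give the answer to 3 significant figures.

3.57 g/L

Mass balance on the solute (V constant): V dC/dt = Q(C_in − C).
Rewrite as dC/dt + C/τ = C_in/τ, τ = V/Q = 9.8969 s.
Solution: C(t) = C_in + (C₀ − C_in) e^(−t/τ).
C(31.5) = 3.72 + (0.139 − 3.72)·e^(−31.5/9.8969) = 3.72 + (-3.5810)·0.041469 = 3.5715 g/L.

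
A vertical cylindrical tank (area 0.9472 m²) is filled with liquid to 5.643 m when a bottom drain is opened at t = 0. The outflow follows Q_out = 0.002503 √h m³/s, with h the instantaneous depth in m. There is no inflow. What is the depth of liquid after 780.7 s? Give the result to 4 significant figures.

1.806 m

With no inflow, A dh/dt = −0.002503 √h.
∫ h^(−1/2) dh = −(0.002503/A) ∫ dt, giving 2√h = 2√h₀ − (0.002503/A) t.
√h = √5.643 − 0.002503·780.7/(2·0.9472) = 2.37550 − 1.03151 = 1.34399.
h = 1.34399² = 1.80631 m.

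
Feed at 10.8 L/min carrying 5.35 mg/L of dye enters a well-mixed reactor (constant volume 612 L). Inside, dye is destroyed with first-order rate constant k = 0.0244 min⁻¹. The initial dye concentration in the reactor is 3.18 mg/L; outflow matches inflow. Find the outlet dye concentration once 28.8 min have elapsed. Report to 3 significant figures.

V dC/dt = Q(C_in − C) − k V C.
dC/dt = (Q/V) C_in − (Q/V + k) C; effective rate a = Q/V + k = 0.017647 + 0.0244 = 0.042047 min⁻¹.
C_ss = Q C_in/(Q + kV) = 2.2454 mg/L; C(t) = C_ss + (C₀ − C_ss) e^(−a t).
C(28.8) = 2.2454 + (0.93462)·e^(−0.042047·28.8) = 2.2454 + (0.93462)·0.29791 = 2.5238 mg/L.

2.52 mg/L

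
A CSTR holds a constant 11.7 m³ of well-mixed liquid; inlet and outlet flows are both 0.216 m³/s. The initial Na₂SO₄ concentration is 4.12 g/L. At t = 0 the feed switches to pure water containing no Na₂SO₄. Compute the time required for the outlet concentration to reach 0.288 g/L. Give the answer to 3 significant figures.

144 s

Species balance: V dC/dt = Q(C_in − C) ⇒ τ = V/Q = 54.167 s.
C(t) = C_in + (C₀ − C_in) e^(−t/τ). Set C = 0.288 and solve for t:
e^(−t/τ) = (C − C_in)/(C₀ − C_in) = (0.288 − 0)/(4.12 − 0) = 0.069903
t = −τ ln(…) = 54.167 × 2.6606 = 144.12 s.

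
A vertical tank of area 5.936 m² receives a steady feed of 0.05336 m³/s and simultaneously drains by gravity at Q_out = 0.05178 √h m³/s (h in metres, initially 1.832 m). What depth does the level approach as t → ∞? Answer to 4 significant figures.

1.062 m

Level balance: A dh/dt = 0.05336 − 0.05178 √h. Setting dh/dt = 0:
Q_in = 0.05178 √h_ss ⇒ √h_ss = 0.05336/0.05178 = 1.03051.
h_ss = 1.03051² = 1.06196 m. (Since h₀ = 1.832 m > h_ss, the level will fall toward this value.)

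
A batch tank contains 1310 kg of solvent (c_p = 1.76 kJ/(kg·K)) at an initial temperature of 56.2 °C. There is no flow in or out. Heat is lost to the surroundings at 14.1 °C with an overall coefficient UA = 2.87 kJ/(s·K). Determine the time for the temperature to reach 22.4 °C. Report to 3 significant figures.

1300 s

M c_p dT/dt = −UA(T − T_amb).
τ = M c_p/UA = 803.34 s; T_ss = T_amb = 14.100 °C.
T(t) = T_ss + (T₀ − T_ss)e^(−t/τ); set T = 22.4:
t = −τ ln[(T − T_ss)/(T₀ − T_ss)] = −803.34 · ln(0.19715) = 1304.5 s.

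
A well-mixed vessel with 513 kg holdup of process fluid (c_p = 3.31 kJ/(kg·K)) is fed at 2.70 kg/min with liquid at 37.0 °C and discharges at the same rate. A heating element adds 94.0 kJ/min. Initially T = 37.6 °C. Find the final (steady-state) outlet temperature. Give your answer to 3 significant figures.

M c_p dT/dt = ṁ c_p (T_in − T) + Q̇.
At steady state dT/dt = 0 ⇒ T_ss = T_in + Q̇/(ṁ c_p) = 37.0 + 94.0/(2.70·3.31) = 47.518 °C.

47.5 °C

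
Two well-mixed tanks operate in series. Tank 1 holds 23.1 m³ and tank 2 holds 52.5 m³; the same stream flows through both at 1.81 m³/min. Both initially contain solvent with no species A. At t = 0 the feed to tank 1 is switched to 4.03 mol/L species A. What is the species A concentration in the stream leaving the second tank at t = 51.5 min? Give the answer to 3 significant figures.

2.87 mol/L

Each tank obeys Vᵢ dCᵢ/dt = Q(Cᵢ₋₁ − Cᵢ), so τᵢ = Vᵢ/Q.
τ₁ = 23.1/1.81 = 12.762 min; τ₂ = 52.5/1.81 = 29.006 min.
Tank 1: C₁ = C_in(1 − e^(−t/τ₁)). Tank 2 (τ₁ ≠ τ₂): C₂ = C_in[1 − (τ₁ e^(−t/τ₁) − τ₂ e^(−t/τ₂))/(τ₁ − τ₂)].
At t = 51.5: e^(−t/τ₁) = 0.017681, e^(−t/τ₂) = 0.16939.
C₂ = 4.03·[1 − (12.762·0.017681 − 29.006·0.16939)/(-16.243)] = 4.03·0.71140 = 2.8669 mol/L.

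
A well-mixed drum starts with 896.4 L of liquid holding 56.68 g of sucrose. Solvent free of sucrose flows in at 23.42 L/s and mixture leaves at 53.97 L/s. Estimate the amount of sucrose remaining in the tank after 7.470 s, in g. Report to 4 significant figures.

33.73 g

Let m(t) be the amount of sucrose. Volume: V(t) = V₀ + (Q_in − Q_out) t = 896.4 − 30.5500 t; V(7.470) = 668.192 L.
Solute balance: dm/dt = 0 − Q_out C = −Q_out m/V(t).
dm/m = −Q_out dt/(V₀ − 30.5500 t); integrating gives ln(m/m₀) = −(Q_out/(Q_in−Q_out)) ln(V/V₀).
m = m₀ (V₀/V)^(Q_out/(Q_in−Q_out)) = 56.68 × (896.4/668.192)^(-1.76661) = 33.7294 g.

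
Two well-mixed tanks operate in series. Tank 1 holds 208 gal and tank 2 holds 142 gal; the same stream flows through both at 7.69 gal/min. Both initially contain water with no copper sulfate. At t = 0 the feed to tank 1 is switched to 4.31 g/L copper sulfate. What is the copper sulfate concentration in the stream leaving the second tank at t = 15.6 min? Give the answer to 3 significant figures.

Time constants: τᵢ = Vᵢ/Q for each well-mixed tank.
τ₁ = 208/7.69 = 27.048 min; τ₂ = 142/7.69 = 18.466 min.
Tank 1: C₁ = C_in(1 − e^(−t/τ₁)). Tank 2 (τ₁ ≠ τ₂): C₂ = C_in[1 − (τ₁ e^(−t/τ₁) − τ₂ e^(−t/τ₂))/(τ₁ − τ₂)].
At t = 15.6: e^(−t/τ₁) = 0.56172, e^(−t/τ₂) = 0.42964.
C₂ = 4.31·[1 − (27.048·0.56172 − 18.466·0.42964)/(8.5826)] = 4.31·0.15410 = 0.66415 g/L.

0.664 g/L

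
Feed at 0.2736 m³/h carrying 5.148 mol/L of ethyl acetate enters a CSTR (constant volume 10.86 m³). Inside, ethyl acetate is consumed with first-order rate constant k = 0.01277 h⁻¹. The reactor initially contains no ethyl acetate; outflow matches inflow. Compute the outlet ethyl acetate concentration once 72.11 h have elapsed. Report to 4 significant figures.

Accumulation = in − out − consumed: V dC/dt = Q C_in − Q C − k V C.
dC/dt = (Q/V) C_in − (Q/V + k) C; effective rate a = Q/V + k = 0.0251934 + 0.01277 = 0.0379634 h⁻¹.
C_ss = Q C_in/(Q + kV) = 3.41633 mol/L; C(t) = C_ss + (C₀ − C_ss) e^(−a t).
C(72.11) = 3.41633 + (-3.41633)·e^(−0.0379634·72.11) = 3.41633 + (-3.41633)·0.0647295 = 3.19519 mol/L.

3.195 mol/L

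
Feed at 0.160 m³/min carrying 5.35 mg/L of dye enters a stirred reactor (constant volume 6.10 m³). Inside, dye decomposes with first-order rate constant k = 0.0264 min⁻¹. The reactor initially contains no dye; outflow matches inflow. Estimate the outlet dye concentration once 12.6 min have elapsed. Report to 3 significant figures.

Species balance: V dC/dt = Q C_in − Q C − k V C.
dC/dt = (Q/V) C_in − (Q/V + k) C; effective rate a = Q/V + k = 0.026230 + 0.0264 = 0.052630 min⁻¹.
C_ss = Q C_in/(Q + kV) = 2.6663 mg/L; C(t) = C_ss + (C₀ − C_ss) e^(−a t).
C(12.6) = 2.6663 + (-2.6663)·e^(−0.052630·12.6) = 2.6663 + (-2.6663)·0.51524 = 1.2925 mg/L.

1.29 mg/L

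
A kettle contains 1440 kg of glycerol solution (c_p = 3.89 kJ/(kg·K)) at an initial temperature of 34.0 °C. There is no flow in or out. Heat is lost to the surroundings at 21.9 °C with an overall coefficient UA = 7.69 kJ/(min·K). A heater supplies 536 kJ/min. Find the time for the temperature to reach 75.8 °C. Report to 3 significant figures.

942 min

M c_p dT/dt = −UA(T − T_amb) + Q̇.
τ = M c_p/UA = 728.43 min; T_ss = T_amb + Q̇/UA = 21.9 + 536/7.69 = 91.601 °C.
T(t) = T_ss + (T₀ − T_ss)e^(−t/τ); set T = 75.8:
t = −τ ln[(T − T_ss)/(T₀ − T_ss)] = −728.43 · ln(0.27432) = 942.20 min.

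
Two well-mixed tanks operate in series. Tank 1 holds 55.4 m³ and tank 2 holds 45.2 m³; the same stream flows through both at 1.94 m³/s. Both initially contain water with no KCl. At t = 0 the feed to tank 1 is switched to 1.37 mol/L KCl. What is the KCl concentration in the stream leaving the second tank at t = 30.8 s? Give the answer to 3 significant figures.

0.458 mol/L

Time constants: τᵢ = Vᵢ/Q for each well-mixed tank.
τ₁ = 55.4/1.94 = 28.557 s; τ₂ = 45.2/1.94 = 23.299 s.
Solving the cascade with C₁(0)=C₂(0)=0 gives C₂(t) = C_in[1 − (τ₁ e^(−t/τ₁) − τ₂ e^(−t/τ₂))/(τ₁ − τ₂)].
At t = 30.8: e^(−t/τ₁) = 0.34009, e^(−t/τ₂) = 0.26662.
C₂ = 1.37·[1 − (28.557·0.34009 − 23.299·0.26662)/(5.2577)] = 1.37·0.33434 = 0.45804 mol/L.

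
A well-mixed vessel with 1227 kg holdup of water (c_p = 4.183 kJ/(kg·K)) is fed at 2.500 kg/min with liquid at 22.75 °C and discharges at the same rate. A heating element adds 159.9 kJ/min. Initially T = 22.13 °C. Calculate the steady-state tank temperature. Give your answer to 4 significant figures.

First-law balance (no shaft work): M c_p dT/dt = ṁ c_p (T_in − T) + 159.9.
At steady state dT/dt = 0 ⇒ T_ss = T_in + Q̇/(ṁ c_p) = 22.75 + 159.9/(2.500·4.183) = 38.0405 °C.

38.04 °C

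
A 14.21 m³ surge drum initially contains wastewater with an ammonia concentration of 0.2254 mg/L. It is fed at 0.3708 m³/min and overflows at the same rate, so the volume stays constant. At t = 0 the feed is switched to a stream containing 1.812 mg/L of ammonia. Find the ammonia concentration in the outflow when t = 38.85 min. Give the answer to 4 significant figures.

Transient balance on the dissolved component: V dC/dt = Q(C_in − C).
Time constant τ = V/Q = 14.21/0.3708 = 38.3225 min.
This is linear first-order; C(t) = C_in + (C₀ − C_in) e^(−t/τ).
C(38.85) = 1.812 + (0.2254 − 1.812)·e^(−38.85/38.3225) = 1.812 + (-1.58660)·0.362851 = 1.23630 mg/L.

1.236 mg/L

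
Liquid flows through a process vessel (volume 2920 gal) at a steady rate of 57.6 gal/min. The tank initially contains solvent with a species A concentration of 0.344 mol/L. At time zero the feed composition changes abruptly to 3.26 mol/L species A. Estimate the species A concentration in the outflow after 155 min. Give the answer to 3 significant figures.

3.12 mol/L

Mass balance on the solute (V constant): V dC/dt = Q(C_in − C).
Time constant τ = V/Q = 2920/57.6 = 50.694 min.
Solution: C(t) = C_in + (C₀ − C_in) e^(−t/τ).
C(155) = 3.26 + (0.344 − 3.26)·e^(−155/50.694) = 3.26 + (-2.9160)·0.047003 = 3.1229 mol/L.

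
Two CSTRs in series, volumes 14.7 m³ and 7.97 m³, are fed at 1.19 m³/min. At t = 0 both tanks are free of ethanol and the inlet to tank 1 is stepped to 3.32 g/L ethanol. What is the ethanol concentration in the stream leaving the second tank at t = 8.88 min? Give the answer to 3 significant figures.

Species balance on tank i: dCᵢ/dt = (Cᵢ₋₁ − Cᵢ)/τᵢ with τᵢ = Vᵢ/Q.
τ₁ = 14.7/1.19 = 12.353 min; τ₂ = 7.97/1.19 = 6.6975 min.
Solving the cascade with C₁(0)=C₂(0)=0 gives C₂(t) = C_in[1 − (τ₁ e^(−t/τ₁) − τ₂ e^(−t/τ₂))/(τ₁ − τ₂)].
At t = 8.88: e^(−t/τ₁) = 0.48731, e^(−t/τ₂) = 0.26557.
C₂ = 3.32·[1 − (12.353·0.48731 − 6.6975·0.26557)/(5.6555)] = 3.32·0.25010 = 0.83033 g/L.

0.830 g/L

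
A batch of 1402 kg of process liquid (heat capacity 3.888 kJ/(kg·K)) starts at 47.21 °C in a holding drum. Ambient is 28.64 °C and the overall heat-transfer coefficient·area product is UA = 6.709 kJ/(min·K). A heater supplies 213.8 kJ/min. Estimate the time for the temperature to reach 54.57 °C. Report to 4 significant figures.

655.1 min

Lumped-capacitance energy balance: M c_p dT/dt = UA(T_amb − T) + Q̇.
τ = M c_p/UA = 812.487 min; T_ss = T_amb + Q̇/UA = 28.64 + 213.8/6.709 = 60.5076 °C.
T(t) = T_ss + (T₀ − T_ss)e^(−t/τ); set T = 54.57:
t = −τ ln[(T − T_ss)/(T₀ − T_ss)] = −812.487 · ln(0.446518) = 655.088 min.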